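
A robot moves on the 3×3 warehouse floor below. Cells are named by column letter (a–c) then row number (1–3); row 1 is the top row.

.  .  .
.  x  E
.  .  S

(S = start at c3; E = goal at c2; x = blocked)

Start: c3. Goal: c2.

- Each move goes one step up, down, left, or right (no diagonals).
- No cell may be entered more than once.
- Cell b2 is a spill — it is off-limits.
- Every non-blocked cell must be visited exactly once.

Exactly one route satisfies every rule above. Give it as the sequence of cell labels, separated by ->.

c3 -> b3 -> a3 -> a2 -> a1 -> b1 -> c1 -> c2

Need to visit all 8 open cells exactly once, starting at c3 and ending at c2.
Cell a1 has only two open neighbours (a2 and b1), so the path must pass straight through it: one of those is the cell it's entered from and the other is where it exits.
Route from c3: 2× left (reaching a3), 2× up (reaching a1), 2× right (reaching c1), down to c2 — 7 moves in all.
Check: all 8 open cells covered.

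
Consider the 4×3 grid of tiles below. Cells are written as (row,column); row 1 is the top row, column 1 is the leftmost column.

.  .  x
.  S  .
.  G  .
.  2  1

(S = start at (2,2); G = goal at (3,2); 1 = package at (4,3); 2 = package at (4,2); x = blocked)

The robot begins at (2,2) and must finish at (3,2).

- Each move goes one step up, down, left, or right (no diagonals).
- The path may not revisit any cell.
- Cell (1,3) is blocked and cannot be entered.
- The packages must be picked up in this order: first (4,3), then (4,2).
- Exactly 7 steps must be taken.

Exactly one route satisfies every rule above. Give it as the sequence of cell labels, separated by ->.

The waypoints must appear in the order (4,3), (4,2), with no cell reused.
Route from (2,2): right 1 to (2,3), down 2 to (4,3), left 2 to (4,1), up 1 to (3,1), right 1 to (3,2) — 7 moves in all.
Check: order respected (1 at step 3, 2 at step 4); 7 moves as required.

(2,2) -> (2,3) -> (3,3) -> (4,3) -> (4,2) -> (4,1) -> (3,1) -> (3,2)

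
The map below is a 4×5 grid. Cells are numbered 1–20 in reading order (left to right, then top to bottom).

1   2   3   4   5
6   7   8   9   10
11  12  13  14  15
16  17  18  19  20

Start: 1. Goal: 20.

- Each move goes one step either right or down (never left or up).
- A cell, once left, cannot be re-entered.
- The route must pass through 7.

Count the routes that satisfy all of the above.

20

A right/down-only route from 1 to 20 makes exactly 3 down-moves and 4 right-moves in some order.
With no other constraints that would be C(7,3) = 35 routes.
Split at 7 and multiply the segment counts: 1→7: 2; 7→20: 10; product = 20.
That gives 20 routes.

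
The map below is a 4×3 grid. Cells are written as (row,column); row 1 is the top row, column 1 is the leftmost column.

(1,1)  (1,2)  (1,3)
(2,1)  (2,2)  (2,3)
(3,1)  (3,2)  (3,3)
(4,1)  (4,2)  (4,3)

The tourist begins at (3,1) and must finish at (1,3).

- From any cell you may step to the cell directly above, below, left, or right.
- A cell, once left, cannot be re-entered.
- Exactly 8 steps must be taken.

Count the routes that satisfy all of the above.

9

Need simple routes of exactly 8 moves from (3,1) to (1,3) (Manhattan distance 4, so 2 moves are spent on a detour and 2 undoing it).
Branch systematically from the start, pruning whenever the remaining move budget drops below the Manhattan distance to (1,3) or differs from it in parity. Grouping the completions by first move — via (2,1): 2; via (4,1): 5; via (3,2): 2 — and summing: 2 + 5 + 2 = 9.
That gives 9 routes.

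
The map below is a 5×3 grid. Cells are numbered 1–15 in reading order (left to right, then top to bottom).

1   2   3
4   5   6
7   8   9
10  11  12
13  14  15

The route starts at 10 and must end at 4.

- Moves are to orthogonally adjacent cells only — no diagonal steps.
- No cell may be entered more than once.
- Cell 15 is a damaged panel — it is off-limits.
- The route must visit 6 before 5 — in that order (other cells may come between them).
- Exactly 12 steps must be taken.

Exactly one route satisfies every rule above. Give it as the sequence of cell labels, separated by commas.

The waypoints must appear in the order 6, 5, with no cell reused.
Route from 10: down to 13, right to 14, up to 11, right to 12, 3× up (reaching 3), left to 2, 2× down (reaching 8), left to 7, up to 4 — 12 moves in all.
Check: order respected (6 at step 6, 5 at step 9); 12 moves as required.

10, 13, 14, 11, 12, 9, 6, 3, 2, 5, 8, 7, 4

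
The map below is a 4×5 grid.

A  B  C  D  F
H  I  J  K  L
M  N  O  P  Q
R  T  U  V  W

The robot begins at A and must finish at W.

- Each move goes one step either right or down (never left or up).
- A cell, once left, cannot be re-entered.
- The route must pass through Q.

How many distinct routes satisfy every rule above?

A right/down-only route from A to W makes exactly 3 down-moves and 4 right-moves in some order.
With no other constraints that would be C(7,3) = 35 routes.
Split at Q and multiply the segment counts: A→Q: 15; Q→W: 1; product = 15.
That gives 15 routes.

15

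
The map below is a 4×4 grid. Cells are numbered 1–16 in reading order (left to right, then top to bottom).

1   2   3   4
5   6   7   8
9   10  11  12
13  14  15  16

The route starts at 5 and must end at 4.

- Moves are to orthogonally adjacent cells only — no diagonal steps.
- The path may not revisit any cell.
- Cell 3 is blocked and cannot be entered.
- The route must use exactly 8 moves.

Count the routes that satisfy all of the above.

19

Need simple routes of exactly 8 moves from 5 to 4 (Manhattan distance 4, so 2 moves are spent on a detour and 2 undoing it).
Branch systematically from the start, pruning whenever the remaining move budget drops below the Manhattan distance to 4 or differs from it in parity. Grouping the completions by first move — via 1: 3; via 9: 11; via 6: 5 — and summing: 3 + 11 + 5 = 19.
That gives 19 routes.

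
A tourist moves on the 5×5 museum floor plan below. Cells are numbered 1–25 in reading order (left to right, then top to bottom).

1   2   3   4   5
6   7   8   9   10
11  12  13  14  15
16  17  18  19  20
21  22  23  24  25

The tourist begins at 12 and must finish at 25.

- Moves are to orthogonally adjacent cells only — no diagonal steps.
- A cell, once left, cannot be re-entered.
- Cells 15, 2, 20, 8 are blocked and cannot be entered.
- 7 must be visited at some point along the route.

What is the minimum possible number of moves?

9

Any route passes through 7 somewhere between 12 and 25. Summing Manhattan distances along the two legs (12 → 7 → 25) gives a lower bound of 1 + 6 = 7 moves.
The shortest route satisfying every rule uses 9 moves: 12 → 7 → 6 → 11 → 16 → 21 → 22 → 23 → 24 → 25.
The no-revisit rule (legs can't share cells) pushes the minimum above the 7-move bound; an exhaustive check rules out every length from 7 to 8, leaving 9 as the minimum.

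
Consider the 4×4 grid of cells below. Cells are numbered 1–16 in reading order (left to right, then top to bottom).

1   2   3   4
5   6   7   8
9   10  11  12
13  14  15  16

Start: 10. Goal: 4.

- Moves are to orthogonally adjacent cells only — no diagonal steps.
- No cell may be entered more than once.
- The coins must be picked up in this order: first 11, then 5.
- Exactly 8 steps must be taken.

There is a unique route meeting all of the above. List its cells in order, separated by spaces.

10 11 7 6 5 1 2 3 4

The waypoints must appear in the order 11, 5, with no cell reused.
Route from 10: right to 11, up to 7, 2× left (reaching 5), up to 1, 3× right (reaching 4) — 8 moves in all.
Check: order respected (11 at step 1, 5 at step 4); 8 moves as required.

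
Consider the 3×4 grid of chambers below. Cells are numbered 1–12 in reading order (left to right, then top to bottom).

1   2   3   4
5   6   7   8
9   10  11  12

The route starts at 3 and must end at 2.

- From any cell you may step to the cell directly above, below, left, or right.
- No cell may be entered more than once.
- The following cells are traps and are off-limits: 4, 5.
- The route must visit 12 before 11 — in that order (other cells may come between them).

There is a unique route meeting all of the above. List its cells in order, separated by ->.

The waypoints must appear in the order 12, 11, with no cell reused.
Route from 3: down to 7, right to 8, down to 12, 2× left (reaching 10), 2× up (reaching 2) — 7 moves in all.
Check: order respected (12 at step 3, 11 at step 4).

3 -> 7 -> 8 -> 12 -> 11 -> 10 -> 6 -> 2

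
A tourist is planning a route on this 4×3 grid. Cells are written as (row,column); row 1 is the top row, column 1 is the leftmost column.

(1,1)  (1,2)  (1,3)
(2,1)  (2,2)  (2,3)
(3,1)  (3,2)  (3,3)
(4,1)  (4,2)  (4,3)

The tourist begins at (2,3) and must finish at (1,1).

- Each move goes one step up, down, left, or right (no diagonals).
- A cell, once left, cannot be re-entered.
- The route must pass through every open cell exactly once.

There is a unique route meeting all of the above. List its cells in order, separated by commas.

(2,3), (1,3), (1,2), (2,2), (3,2), (3,3), (4,3), (4,2), (4,1), (3,1), (2,1), (1,1)

Need to visit all 12 open cells exactly once, starting at (2,3) and ending at (1,1).
Cell (4,3) has only two open neighbours ((3,3) and (4,2)), so the path must pass straight through it: one of those is the cell it's entered from and the other is where it exits.
Route from (2,3): up to (1,3), left to (1,2), 2× down (reaching (3,2)), right to (3,3), down to (4,3), 2× left (reaching (4,1)), 3× up (reaching (1,1)) — 11 moves in all.
Check: all 12 open cells covered.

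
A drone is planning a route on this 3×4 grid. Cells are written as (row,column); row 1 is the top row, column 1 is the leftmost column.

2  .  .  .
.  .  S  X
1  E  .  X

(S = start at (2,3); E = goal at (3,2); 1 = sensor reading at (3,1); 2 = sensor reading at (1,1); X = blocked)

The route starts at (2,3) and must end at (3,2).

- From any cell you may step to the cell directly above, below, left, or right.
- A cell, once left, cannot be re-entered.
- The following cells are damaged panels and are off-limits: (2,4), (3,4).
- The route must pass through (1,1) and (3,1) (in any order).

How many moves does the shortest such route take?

Any route passes through (1,1) and (3,1) in some order between (2,3) and (3,2). Summing Manhattan distances along each leg and taking the cheapest ordering ((2,3) → (1,1) → (3,1) → (3,2)) gives a lower bound of 3 + 2 + 1 = 6 moves.
A route of 6 moves achieves this: (2,3) → (1,3) → (1,2) → (1,1) → (2,1) → (3,1) → (3,2).
Since 6 matches the lower bound, it is optimal.

6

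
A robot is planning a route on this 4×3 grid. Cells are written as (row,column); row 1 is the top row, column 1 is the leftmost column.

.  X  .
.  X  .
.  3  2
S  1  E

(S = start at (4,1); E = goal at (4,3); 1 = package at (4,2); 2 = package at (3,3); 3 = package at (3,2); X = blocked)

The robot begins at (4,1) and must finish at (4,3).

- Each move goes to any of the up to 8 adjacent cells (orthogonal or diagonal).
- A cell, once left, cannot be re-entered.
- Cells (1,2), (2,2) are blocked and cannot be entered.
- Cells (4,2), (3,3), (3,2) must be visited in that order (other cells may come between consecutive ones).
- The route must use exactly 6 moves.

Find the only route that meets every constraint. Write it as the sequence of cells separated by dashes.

(4,1) - (3,1) - (4,2) - (3,3) - (2,3) - (3,2) - (4,3)

The waypoints must appear in the order (4,2), (3,3), (3,2), with no cell reused.
Route from (4,1): up 1 to (3,1), down-right 1 to (4,2), up-right 1 to (3,3), up 1 to (2,3), down-left 1 to (3,2), down-right 1 to (4,3) — 6 moves in all.
Check: order respected (1 at step 2, 2 at step 3, 3 at step 5); 6 moves as required.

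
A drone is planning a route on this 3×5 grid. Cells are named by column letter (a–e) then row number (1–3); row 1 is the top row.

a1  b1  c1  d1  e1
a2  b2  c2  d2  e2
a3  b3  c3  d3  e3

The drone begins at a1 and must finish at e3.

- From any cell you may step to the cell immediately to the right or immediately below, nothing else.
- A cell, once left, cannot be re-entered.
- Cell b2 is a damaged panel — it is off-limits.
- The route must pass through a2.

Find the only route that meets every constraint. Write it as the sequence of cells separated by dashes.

Moves only go right or down, so the column and row indices never decrease.
Route from a1: down 2 to a3, right 4 to e3 — 6 moves in all.
Check: all required cells visited.

a1 - a2 - a3 - b3 - c3 - d3 - e3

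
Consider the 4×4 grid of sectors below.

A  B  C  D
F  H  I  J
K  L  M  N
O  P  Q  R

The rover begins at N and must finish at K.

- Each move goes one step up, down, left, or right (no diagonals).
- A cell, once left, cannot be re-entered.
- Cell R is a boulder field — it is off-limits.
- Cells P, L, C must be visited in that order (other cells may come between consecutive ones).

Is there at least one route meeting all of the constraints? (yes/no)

One route that works: N → M → Q → P → L → H → I → C → B → A → F → K.

yes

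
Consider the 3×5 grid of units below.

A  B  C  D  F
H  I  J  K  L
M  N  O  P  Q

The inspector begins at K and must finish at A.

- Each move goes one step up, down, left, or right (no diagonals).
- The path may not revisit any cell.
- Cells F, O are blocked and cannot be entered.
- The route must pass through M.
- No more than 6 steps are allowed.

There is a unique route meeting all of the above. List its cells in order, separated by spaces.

K J I N M H A

Any route must reach M and still end at A within 6 moves, so the order of the required stops is forced.
Route from K: left 2 to I, down 1 to N, left 1 to M, up 2 to A — 6 moves in all.
Check: all required cells visited; 6 ≤ 6 moves.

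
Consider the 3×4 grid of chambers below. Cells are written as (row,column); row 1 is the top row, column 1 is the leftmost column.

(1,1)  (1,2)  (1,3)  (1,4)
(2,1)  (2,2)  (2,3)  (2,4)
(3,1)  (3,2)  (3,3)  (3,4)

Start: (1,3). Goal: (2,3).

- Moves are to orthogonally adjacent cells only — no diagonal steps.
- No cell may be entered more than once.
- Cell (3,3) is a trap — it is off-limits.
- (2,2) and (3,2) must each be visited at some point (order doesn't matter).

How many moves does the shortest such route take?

Any route passes through (2,2) and (3,2) in some order between (1,3) and (2,3). Summing Manhattan distances along each leg and taking the cheapest ordering ((1,3) → (2,2) → (3,2) → (2,3)) gives a lower bound of 2 + 1 + 2 = 5 moves.
The shortest route satisfying every rule uses 7 moves: (1,3) → (1,2) → (1,1) → (2,1) → (3,1) → (3,2) → (2,2) → (2,3).
The no-revisit rule (legs can't share cells) pushes the minimum above the 5-move bound; an exhaustive check rules out every length from 5 to 6, leaving 7 as the minimum.

7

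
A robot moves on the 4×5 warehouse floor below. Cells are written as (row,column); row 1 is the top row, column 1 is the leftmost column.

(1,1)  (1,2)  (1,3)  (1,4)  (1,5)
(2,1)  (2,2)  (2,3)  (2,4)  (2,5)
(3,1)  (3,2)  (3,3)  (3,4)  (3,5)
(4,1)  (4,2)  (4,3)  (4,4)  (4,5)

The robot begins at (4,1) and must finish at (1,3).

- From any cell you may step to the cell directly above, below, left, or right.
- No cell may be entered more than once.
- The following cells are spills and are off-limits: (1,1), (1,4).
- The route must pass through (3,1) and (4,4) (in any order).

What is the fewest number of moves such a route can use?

9

Any route passes through (3,1) and (4,4) in some order between (4,1) and (1,3). Summing Manhattan distances along each leg and taking the cheapest ordering ((4,1) → (3,1) → (4,4) → (1,3)) gives a lower bound of 1 + 4 + 4 = 9 moves.
A route of 9 moves achieves this: (4,1) → (3,1) → (3,2) → (4,2) → (4,3) → (4,4) → (3,4) → (2,4) → (2,3) → (1,3).
Since 9 matches the lower bound, it is optimal.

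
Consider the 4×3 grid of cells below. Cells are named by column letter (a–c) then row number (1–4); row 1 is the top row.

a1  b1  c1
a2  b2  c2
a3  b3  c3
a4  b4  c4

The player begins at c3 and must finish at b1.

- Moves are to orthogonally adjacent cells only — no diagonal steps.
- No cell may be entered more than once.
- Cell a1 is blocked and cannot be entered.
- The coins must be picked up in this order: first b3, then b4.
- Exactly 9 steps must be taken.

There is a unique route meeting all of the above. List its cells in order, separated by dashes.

The waypoints must appear in the order b3, b4, with no cell reused.
Route from c3: left 1 to b3, down 1 to b4, left 1 to a4, up 2 to a2, right 2 to c2, up 1 to c1, left 1 to b1 — 9 moves in all.
Check: order respected (b3 at step 1, b4 at step 2); 9 moves as required.

c3 - b3 - b4 - a4 - a3 - a2 - b2 - c2 - c1 - b1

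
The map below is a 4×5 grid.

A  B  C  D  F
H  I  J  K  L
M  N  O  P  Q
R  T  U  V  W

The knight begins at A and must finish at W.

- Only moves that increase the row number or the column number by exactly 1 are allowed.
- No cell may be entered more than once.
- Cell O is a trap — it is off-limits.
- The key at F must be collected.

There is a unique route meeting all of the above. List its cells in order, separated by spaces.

A B C D F L Q W

Moves only go right or down, so the column and row indices never decrease.
Route from A: 4× right (reaching F), 3× down (reaching W) — 7 moves in all.
Check: all required cells visited.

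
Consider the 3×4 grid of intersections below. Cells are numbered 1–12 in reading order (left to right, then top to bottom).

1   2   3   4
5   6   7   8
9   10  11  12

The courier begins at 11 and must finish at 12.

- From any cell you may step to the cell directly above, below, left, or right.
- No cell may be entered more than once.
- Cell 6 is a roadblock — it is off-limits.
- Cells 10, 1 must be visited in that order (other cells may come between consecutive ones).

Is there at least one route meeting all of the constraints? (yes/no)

yes

One route that works: 11 → 10 → 9 → 5 → 1 → 2 → 3 → 7 → 8 → 12.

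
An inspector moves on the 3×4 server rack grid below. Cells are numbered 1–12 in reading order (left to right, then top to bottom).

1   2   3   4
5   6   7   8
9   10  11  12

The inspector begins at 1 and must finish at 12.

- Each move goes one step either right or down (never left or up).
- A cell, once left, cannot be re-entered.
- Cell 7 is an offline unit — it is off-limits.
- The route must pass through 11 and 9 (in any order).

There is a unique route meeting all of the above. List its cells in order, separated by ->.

1 -> 5 -> 9 -> 10 -> 11 -> 12

Moves only go right or down, so the column and row indices never decrease.
Route from 1: down 2 to 9, right 3 to 12 — 5 moves in all.
Check: all required cells visited.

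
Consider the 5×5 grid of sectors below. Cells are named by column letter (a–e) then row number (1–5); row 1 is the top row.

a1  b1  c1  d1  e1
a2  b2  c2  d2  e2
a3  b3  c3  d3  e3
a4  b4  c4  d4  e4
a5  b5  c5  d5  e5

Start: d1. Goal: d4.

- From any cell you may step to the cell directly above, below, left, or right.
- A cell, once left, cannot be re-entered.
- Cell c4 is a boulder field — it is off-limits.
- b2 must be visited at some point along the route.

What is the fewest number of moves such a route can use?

7

Any route passes through b2 somewhere between d1 and d4. Summing Manhattan distances along the two legs (d1 → b2 → d4) gives a lower bound of 3 + 4 = 7 moves.
A route of 7 moves achieves this: d1 → d2 → c2 → b2 → b3 → c3 → d3 → d4.
Since 7 matches the lower bound, it is optimal.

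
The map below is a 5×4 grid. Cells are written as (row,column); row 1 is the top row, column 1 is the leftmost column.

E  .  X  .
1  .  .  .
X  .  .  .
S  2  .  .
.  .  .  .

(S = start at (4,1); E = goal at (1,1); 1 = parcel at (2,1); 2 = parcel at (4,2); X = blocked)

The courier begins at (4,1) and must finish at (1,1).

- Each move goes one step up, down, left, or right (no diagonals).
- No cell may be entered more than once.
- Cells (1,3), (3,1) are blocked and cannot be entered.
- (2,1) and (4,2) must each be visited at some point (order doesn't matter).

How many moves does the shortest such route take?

Any route passes through (2,1) and (4,2) in some order between (4,1) and (1,1). Summing Manhattan distances along each leg and taking the cheapest ordering ((4,1) → (4,2) → (2,1) → (1,1)) gives a lower bound of 1 + 3 + 1 = 5 moves.
A route of 5 moves achieves this: (4,1) → (4,2) → (3,2) → (2,2) → (2,1) → (1,1).
Since 5 matches the lower bound, it is optimal.

5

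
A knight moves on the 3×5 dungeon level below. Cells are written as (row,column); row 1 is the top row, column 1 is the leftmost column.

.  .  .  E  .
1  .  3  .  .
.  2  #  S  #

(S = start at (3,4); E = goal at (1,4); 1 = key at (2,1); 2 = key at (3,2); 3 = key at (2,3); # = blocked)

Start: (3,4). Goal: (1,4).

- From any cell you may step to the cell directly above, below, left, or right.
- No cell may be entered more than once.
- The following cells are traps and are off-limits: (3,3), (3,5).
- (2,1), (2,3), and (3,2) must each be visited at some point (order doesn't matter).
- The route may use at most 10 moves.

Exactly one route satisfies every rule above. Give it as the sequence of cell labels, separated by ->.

Any route must reach (2,1), (2,3), and (3,2) and still end at (1,4) within 10 moves, so the order of the required stops is forced.
Route from (3,4): up to (2,4), 2× left (reaching (2,2)), down to (3,2), left to (3,1), 2× up (reaching (1,1)), 3× right (reaching (1,4)) — 10 moves in all.
Check: all required cells visited; 10 ≤ 10 moves.

(3,4) -> (2,4) -> (2,3) -> (2,2) -> (3,2) -> (3,1) -> (2,1) -> (1,1) -> (1,2) -> (1,3) -> (1,4)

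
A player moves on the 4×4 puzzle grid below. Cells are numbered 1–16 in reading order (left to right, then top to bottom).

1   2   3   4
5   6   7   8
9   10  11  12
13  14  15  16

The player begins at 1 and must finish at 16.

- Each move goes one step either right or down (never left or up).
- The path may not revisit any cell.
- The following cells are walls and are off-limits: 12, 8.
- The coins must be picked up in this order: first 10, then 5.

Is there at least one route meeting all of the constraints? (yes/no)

5 lies above 10, so going from 10 to 5 would need an upward move — but moves only go right/down, so 10 cannot be visited before 5.

no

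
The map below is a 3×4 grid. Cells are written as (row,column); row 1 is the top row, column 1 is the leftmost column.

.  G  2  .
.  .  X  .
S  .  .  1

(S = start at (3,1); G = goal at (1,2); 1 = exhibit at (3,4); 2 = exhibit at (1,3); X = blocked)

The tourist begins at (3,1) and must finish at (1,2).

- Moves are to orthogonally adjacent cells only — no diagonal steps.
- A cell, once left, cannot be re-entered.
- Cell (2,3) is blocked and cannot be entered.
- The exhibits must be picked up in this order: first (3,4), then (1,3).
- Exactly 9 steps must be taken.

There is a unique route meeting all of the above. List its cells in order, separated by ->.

The waypoints must appear in the order (3,4), (1,3), with no cell reused.
Route from (3,1): up 1 to (2,1), right 1 to (2,2), down 1 to (3,2), right 2 to (3,4), up 2 to (1,4), left 2 to (1,2) — 9 moves in all.
Check: order respected (1 at step 5, 2 at step 8); 9 moves as required.

(3,1) -> (2,1) -> (2,2) -> (3,2) -> (3,3) -> (3,4) -> (2,4) -> (1,4) -> (1,3) -> (1,2)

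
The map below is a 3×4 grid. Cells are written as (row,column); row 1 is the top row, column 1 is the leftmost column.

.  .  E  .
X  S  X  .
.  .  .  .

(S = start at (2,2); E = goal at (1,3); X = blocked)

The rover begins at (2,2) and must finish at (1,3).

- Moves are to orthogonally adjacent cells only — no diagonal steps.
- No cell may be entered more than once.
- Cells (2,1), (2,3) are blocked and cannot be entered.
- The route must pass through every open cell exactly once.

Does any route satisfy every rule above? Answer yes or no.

Cell (1,1) has only one open neighbour but is neither the start nor the goal, so a Hamiltonian route would have to both enter and leave it through the same neighbour — impossible without revisiting.

no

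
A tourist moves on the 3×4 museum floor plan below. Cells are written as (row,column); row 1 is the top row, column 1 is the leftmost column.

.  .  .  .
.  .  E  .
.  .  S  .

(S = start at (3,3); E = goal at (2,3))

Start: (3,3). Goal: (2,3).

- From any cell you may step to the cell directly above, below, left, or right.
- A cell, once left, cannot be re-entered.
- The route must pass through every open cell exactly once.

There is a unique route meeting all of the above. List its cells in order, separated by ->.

(3,3) -> (3,4) -> (2,4) -> (1,4) -> (1,3) -> (1,2) -> (1,1) -> (2,1) -> (3,1) -> (3,2) -> (2,2) -> (2,3)

Need to visit all 12 open cells exactly once, starting at (3,3) and ending at (2,3).
Cell (1,4) has only two open neighbours ((2,4) and (1,3)), so the path must pass straight through it: one of those is the cell it's entered from and the other is where it exits.
Route from (3,3): right 1 to (3,4), up 2 to (1,4), left 3 to (1,1), down 2 to (3,1), right 1 to (3,2), up 1 to (2,2), right 1 to (2,3) — 11 moves in all.
Check: all 12 open cells covered.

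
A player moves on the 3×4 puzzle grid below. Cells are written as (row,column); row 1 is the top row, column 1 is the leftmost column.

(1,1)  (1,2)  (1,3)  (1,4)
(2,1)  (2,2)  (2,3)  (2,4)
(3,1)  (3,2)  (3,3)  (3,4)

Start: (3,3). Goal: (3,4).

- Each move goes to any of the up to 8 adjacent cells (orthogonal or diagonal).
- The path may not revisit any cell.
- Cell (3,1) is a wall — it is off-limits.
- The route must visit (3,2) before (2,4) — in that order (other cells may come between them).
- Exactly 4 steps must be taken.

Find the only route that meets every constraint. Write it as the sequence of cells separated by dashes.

(3,3) - (3,2) - (2,3) - (2,4) - (3,4)

The waypoints must appear in the order (3,2), (2,4), with no cell reused.
Route from (3,3): left to (3,2), up-right to (2,3), right to (2,4), down to (3,4) — 4 moves in all.
Check: order respected ((3,2) at step 1, (2,4) at step 3); 4 moves as required.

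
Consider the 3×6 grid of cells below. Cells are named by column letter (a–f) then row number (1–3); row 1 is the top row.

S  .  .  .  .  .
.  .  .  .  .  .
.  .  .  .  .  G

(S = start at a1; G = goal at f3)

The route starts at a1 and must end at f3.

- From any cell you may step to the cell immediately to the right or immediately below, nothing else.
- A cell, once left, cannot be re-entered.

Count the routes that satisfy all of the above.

A right/down-only route from a1 to f3 makes exactly 2 down-moves and 5 right-moves in some order.
With no other constraints that would be C(7,2) = 21 routes.
That gives 21 routes.

21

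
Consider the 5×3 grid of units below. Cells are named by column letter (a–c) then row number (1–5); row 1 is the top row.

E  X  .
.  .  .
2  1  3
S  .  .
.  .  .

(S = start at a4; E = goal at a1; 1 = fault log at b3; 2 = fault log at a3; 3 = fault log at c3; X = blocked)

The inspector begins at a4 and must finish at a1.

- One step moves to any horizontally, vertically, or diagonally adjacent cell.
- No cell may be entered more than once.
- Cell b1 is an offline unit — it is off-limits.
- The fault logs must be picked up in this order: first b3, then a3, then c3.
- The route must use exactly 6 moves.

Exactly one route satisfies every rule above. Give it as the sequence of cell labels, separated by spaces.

The waypoints must appear in the order b3, a3, c3, with no cell reused.
Route from a4: up-right 1 to b3, left 1 to a3, down-right 1 to b4, up-right 1 to c3, up-left 2 to a1 — 6 moves in all.
Check: order respected (1 at step 1, 2 at step 2, 3 at step 4); 6 moves as required.

a4 b3 a3 b4 c3 b2 a1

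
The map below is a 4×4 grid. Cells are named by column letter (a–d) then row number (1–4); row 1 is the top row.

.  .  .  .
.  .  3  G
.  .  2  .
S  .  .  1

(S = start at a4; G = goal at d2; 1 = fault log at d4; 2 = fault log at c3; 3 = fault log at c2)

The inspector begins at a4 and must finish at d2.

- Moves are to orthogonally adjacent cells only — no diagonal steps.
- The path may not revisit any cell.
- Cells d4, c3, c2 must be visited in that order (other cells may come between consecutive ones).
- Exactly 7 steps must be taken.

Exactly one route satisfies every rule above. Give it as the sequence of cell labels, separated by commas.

The waypoints must appear in the order d4, c3, c2, with no cell reused.
Route from a4: right 3 to d4, up 1 to d3, left 1 to c3, up 1 to c2, right 1 to d2 — 7 moves in all.
Check: order respected (1 at step 3, 2 at step 5, 3 at step 6); 7 moves as required.

a4, b4, c4, d4, d3, c3, c2, d2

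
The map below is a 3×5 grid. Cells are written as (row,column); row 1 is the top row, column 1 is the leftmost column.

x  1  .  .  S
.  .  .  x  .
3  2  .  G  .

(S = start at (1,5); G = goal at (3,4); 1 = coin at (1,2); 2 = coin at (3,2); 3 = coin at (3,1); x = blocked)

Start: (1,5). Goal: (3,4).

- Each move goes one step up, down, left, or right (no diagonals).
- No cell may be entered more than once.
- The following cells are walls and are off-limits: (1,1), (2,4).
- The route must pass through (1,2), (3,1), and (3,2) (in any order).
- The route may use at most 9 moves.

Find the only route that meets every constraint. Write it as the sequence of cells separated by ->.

Any route must reach (1,2), (3,1), and (3,2) and still end at (3,4) within 9 moves, so the order of the required stops is forced.
Route from (1,5): 3× left (reaching (1,2)), down to (2,2), left to (2,1), down to (3,1), 3× right (reaching (3,4)) — 9 moves in all.
Check: all required cells visited; 9 ≤ 9 moves.

(1,5) -> (1,4) -> (1,3) -> (1,2) -> (2,2) -> (2,1) -> (3,1) -> (3,2) -> (3,3) -> (3,4)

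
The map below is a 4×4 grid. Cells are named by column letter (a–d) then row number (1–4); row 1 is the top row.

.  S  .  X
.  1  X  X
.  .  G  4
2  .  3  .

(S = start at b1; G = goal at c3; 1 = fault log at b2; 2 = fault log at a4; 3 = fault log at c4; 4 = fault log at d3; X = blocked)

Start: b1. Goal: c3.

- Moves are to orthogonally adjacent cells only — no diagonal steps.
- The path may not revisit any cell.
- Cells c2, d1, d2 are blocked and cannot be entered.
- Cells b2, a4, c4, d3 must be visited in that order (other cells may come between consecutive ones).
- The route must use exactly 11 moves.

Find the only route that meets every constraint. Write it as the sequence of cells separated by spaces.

The waypoints must appear in the order b2, a4, c4, d3, with no cell reused.
Route from b1: left 1 to a1, down 1 to a2, right 1 to b2, down 1 to b3, left 1 to a3, down 1 to a4, right 3 to d4, up 1 to d3, left 1 to c3 — 11 moves in all.
Check: order respected (1 at step 3, 2 at step 6, 3 at step 8, 4 at step 10); 11 moves as required.

b1 a1 a2 b2 b3 a3 a4 b4 c4 d4 d3 c3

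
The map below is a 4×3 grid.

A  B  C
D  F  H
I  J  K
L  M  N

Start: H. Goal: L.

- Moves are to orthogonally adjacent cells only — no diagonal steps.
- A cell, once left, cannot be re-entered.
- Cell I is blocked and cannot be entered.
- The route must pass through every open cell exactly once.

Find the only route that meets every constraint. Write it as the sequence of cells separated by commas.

Need to visit all 11 open cells exactly once, starting at H and ending at L.
Route from H: up 1 to C, left 2 to A, down 1 to D, right 1 to F, down 1 to J, right 1 to K, down 1 to N, left 2 to L — 10 moves in all.
Check: all 11 open cells covered.

H, C, B, A, D, F, J, K, N, M, L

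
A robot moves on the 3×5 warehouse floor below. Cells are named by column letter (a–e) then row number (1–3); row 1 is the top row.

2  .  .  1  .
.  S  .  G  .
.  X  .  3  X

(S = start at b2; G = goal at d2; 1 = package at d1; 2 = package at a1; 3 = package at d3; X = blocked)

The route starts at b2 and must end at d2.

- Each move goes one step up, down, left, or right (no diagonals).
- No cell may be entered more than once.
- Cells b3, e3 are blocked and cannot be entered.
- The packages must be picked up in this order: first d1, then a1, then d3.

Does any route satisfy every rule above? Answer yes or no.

no

Even ignoring the required order, no revisit-free route from b2 to d2 manages to pass through all of d1, a1, and d3: branching out from b2, every path either misses one of them or, having collected them, can no longer reach d2 without re-entering a cell.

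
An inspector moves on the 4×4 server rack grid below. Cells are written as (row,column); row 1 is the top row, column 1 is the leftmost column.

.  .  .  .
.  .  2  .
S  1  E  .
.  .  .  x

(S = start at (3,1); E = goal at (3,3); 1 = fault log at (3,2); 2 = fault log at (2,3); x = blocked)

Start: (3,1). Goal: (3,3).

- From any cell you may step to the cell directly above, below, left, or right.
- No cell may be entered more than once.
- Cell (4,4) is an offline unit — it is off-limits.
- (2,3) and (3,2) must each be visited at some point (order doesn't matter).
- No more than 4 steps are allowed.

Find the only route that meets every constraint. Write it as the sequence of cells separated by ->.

(3,1) -> (3,2) -> (2,2) -> (2,3) -> (3,3)

Any route must reach (2,3) and (3,2) and still end at (3,3) within 4 moves, so the order of the required stops is forced.
Route from (3,1): right to (3,2), up to (2,2), right to (2,3), down to (3,3) — 4 moves in all.
Check: all required cells visited; 4 ≤ 4 moves.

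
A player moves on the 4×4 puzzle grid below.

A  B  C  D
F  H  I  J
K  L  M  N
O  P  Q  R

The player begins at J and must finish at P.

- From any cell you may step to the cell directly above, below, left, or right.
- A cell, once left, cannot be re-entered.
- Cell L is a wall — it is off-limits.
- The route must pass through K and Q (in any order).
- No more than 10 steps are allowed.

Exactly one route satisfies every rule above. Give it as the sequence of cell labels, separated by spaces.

J N R Q M I H F K O P

The budget equals the shortest possible length, so every move has to be on a shortest route through the required cells.
Route from J: 2× down (reaching R), left to Q, 2× up (reaching I), 2× left (reaching F), 2× down (reaching O), right to P — 10 moves in all.
Check: all required cells visited; 10 ≤ 10 moves.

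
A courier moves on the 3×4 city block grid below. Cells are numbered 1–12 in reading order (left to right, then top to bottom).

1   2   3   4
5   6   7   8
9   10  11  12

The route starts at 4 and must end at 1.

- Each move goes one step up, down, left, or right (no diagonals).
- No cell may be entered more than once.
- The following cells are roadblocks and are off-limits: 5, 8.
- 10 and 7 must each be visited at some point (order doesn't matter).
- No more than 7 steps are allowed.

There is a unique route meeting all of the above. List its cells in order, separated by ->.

4 -> 3 -> 7 -> 11 -> 10 -> 6 -> 2 -> 1

The budget equals the shortest possible length, so every move has to be on a shortest route through the required cells.
Route from 4: left to 3, 2× down (reaching 11), left to 10, 2× up (reaching 2), left to 1 — 7 moves in all.
Check: all required cells visited; 7 ≤ 7 moves.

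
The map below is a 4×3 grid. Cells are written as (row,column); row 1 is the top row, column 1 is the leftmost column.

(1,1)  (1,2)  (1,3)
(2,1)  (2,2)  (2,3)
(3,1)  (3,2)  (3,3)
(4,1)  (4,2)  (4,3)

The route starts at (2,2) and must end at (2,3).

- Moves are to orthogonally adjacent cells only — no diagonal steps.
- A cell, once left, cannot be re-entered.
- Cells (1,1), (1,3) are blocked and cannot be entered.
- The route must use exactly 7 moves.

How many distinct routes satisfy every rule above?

4

Need simple routes of exactly 7 moves from (2,2) to (2,3) (Manhattan distance 1, so 3 moves are spent on a detour and 3 undoing it).
Enumerating: (2,2) (3,2) (3,1) (4,1) (4,2) (4,3) (3,3) (2,3) | (2,2) (2,1) (3,1) (4,1) (4,2) (3,2) (3,3) (2,3) | (2,2) (2,1) (3,1) (4,1) (4,2) (4,3) (3,3) (2,3) | (2,2) (2,1) (3,1) (3,2) (4,2) (4,3) (3,3) (2,3).
That gives 4 routes.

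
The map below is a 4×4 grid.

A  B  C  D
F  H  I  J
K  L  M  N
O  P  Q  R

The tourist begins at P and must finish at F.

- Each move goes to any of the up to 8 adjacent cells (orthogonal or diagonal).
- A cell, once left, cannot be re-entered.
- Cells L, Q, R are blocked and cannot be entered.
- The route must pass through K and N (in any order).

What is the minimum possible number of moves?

6

Any route passes through K and N in some order between P and F. Summing Chebyshev distances along each leg and taking the cheapest ordering (P → N → K → F) gives a lower bound of 2 + 3 + 1 = 6 moves.
A route of 6 moves achieves this: P → M → N → I → H → K → F.
Since 6 matches the lower bound, it is optimal.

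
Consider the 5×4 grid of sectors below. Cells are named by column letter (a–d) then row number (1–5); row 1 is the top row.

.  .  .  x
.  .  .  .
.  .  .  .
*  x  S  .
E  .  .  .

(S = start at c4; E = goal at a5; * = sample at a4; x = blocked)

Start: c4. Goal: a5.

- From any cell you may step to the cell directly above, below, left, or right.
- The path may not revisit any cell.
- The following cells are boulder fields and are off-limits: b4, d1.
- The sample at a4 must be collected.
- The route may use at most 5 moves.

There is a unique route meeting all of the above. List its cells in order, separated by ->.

c4 -> c3 -> b3 -> a3 -> a4 -> a5

The 5-move cap with required stops at a4 leaves no slack for detours.
Route from c4: up 1 to c3, left 2 to a3, down 2 to a5 — 5 moves in all.
Check: all required cells visited; 5 ≤ 5 moves.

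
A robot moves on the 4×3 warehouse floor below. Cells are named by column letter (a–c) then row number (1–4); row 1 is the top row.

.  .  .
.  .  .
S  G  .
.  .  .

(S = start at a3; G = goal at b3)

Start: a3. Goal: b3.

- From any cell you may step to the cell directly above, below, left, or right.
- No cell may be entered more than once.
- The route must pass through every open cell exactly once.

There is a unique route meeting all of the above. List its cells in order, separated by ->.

a3 -> a4 -> b4 -> c4 -> c3 -> c2 -> c1 -> b1 -> a1 -> a2 -> b2 -> b3

Need to visit all 12 open cells exactly once, starting at a3 and ending at b3.
Route from a3: down 1 to a4, right 2 to c4, up 3 to c1, left 2 to a1, down 1 to a2, right 1 to b2, down 1 to b3 — 11 moves in all.
Check: all 12 open cells covered.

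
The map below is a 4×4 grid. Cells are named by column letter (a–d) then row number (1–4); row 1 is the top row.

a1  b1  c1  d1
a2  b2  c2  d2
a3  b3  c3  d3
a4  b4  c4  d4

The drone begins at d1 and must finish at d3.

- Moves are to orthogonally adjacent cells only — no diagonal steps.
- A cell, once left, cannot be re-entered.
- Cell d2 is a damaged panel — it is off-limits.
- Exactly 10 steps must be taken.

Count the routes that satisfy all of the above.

30

Need simple routes of exactly 10 moves from d1 to d3 (Manhattan distance 2, so 4 moves are spent on a detour and 4 undoing it).
Branch systematically from the start, pruning whenever the remaining move budget drops below the Manhattan distance to d3 or differs from it in parity. Every completion starts via c1: 30.
That gives 30 routes.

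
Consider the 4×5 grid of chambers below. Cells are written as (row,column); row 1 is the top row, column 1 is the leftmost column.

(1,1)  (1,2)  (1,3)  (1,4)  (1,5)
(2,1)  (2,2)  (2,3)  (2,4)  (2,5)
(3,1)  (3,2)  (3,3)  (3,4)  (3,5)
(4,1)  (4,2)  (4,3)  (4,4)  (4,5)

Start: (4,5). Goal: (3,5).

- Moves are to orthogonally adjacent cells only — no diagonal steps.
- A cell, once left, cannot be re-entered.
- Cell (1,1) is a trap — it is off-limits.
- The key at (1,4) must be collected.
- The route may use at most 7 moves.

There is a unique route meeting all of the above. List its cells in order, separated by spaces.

The budget equals the shortest possible length, so every move has to be on a shortest route through the required cells.
Route from (4,5): left to (4,4), 3× up (reaching (1,4)), right to (1,5), 2× down (reaching (3,5)) — 7 moves in all.
Check: all required cells visited; 7 ≤ 7 moves.

(4,5) (4,4) (3,4) (2,4) (1,4) (1,5) (2,5) (3,5)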